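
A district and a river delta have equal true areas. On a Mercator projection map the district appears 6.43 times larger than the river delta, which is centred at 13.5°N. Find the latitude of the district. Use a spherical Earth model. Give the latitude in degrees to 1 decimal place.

67.5°

Mercator areal scale is sec²φ, so apparent-area ratio = sec²φ₁ / sec²φ₂ = cos²φ₂ / cos²φ₁.
cos²φ₂ / cos²φ₁ = 6.43  ⇒  cos φ₁ = cos 13.5° / √6.43 = 0.9724/2.536 = 0.3835.
φ₁ = arccos(0.3835) ≈ 67.5°.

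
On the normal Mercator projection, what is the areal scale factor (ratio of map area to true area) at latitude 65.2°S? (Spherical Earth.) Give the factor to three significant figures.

5.68

The Mercator projection is conformal; its linear scale factor is the same in every direction and equals sec φ = 1/cos φ.
Areal scale = k² = sec²φ = 1/cos²(65.2°) = 1/0.4195² = 5.684.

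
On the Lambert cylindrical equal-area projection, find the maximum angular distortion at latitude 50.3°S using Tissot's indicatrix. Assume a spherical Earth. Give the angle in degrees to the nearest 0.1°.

The Lambert cylindrical equal-area projection is the cylindrical equal-area projection with its standard parallel at the equator (φ₀ = 0). Cylindrical equal-area (φ₀ = 0°): h = cos φ / cos 0° along meridians, k = cos 0° / cos φ along parallels; h·k = 1.
At 50.3°: h = 0.6388, k = 1.566; principal scales a = 1.566, b = 0.6388.
sin(ω/2) = (a − b)/(a + b) = 0.9267/2.204 = 0.4204, so ω = 2 arcsin(0.4204) ≈ 49.7°.

49.7°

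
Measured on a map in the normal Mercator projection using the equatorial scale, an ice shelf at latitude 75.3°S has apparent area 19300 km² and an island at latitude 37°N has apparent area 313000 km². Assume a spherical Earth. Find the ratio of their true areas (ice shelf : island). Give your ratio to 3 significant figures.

0.00623

Since Mercator area scale is 1/cos²φ, the true area equals the apparent area multiplied by cos²φ.
True area of ice shelf: 19300 × cos²(75.3°) = 19300 × 0.06439 = 1243 km².
True area of island: 313000 × cos²(37°) = 313000 × 0.6378 = 199600 km².
Ratio = 1243 / 199600 ≈ 0.00623.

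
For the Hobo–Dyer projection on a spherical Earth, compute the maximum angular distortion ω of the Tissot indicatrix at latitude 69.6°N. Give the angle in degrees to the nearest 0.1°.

85.1°

The Hobo–Dyer projection is cylindrical equal-area with φ₀ = 37.5°. A cylindrical equal-area projection with standard parallel φ₀ has meridian scale h = cos φ / cos φ₀ and parallel scale k = cos φ₀ / cos φ (so areas are preserved, h·k = 1).
At 69.6°: h = 0.4394, k = 2.276; principal scales a = 2.276, b = 0.4394.
sin(ω/2) = (a − b)/(a + b) = 1.837/2.715 = 0.6764, so ω = 2 arcsin(0.6764) ≈ 85.1°.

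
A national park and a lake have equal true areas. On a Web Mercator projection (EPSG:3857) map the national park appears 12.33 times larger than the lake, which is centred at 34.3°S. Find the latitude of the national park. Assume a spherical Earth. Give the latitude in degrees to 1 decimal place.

Mercator areal scale is sec²φ, so apparent-area ratio = sec²φ₁ / sec²φ₂ = cos²φ₂ / cos²φ₁.
cos²φ₂ / cos²φ₁ = 12.33  ⇒  cos φ₁ = cos 34.3° / √12.33 = 0.8261/3.511 = 0.2353.
φ₁ = arccos(0.2353) ≈ 76.4°.

76.4°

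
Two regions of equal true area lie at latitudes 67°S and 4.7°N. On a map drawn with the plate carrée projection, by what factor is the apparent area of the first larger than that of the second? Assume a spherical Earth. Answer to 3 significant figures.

Plate carrée maps x = Rλ, y = Rφ. The meridian scale is h = 1 and the parallel scale is k = 1/cos φ = sec φ.
Areal scale at 67°: h·k = 1.000 × 2.559 = 2.559.
Areal scale at 4.7°: h·k = 1.000 × 1.003 = 1.003.
Ratio = 2.559/1.003 ≈ 2.55.

2.55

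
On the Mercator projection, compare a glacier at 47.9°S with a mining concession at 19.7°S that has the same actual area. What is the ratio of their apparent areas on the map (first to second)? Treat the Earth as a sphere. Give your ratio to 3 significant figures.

1.97

Mercator areal scale is sec²φ.
At 47.9°: sec²(47.9°) = 1/0.6704² = 2.225.
At 19.7°: sec²(19.7°) = 1/0.9415² = 1.128.
Ratio = 2.225/1.128 = cos²(19.7°)/cos²(47.9°) ≈ 1.97.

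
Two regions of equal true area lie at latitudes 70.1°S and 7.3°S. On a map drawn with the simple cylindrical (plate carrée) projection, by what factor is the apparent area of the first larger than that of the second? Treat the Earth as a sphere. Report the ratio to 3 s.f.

Plate carrée maps x = Rλ, y = Rφ. The meridian scale is h = 1 and the parallel scale is k = 1/cos φ = sec φ.
Areal scale at 70.1°: h·k = 1.000 × 2.938 = 2.938.
Areal scale at 7.3°: h·k = 1.000 × 1.008 = 1.008.
Ratio = 2.938/1.008 ≈ 2.91.

2.91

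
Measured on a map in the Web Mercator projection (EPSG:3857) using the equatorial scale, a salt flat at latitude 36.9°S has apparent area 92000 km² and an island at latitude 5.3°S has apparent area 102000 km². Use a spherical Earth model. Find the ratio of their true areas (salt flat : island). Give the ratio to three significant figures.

Mercator's areal exaggeration is sec²φ; hence true area = (apparent area) · cos²φ.
True area of salt flat: 92000 × cos²(36.9°) = 92000 × 0.6395 = 58830 km².
True area of island: 102000 × cos²(5.3°) = 102000 × 0.9915 = 101100 km².
Ratio = 58830 / 101100 ≈ 0.582.

0.582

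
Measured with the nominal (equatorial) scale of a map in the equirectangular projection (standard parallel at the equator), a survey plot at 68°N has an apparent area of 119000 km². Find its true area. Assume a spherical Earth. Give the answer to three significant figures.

Plate carrée maps x = Rλ, y = Rφ. The meridian scale is h = 1 and the parallel scale is k = 1/cos φ = sec φ.
Areal scale = h·k = 1 × sec φ; at 68°, h = 1.000, k = 2.669, so h·k = 2.669.
True area = apparent / (areal scale) = 119000 / 2.669 ≈ 44600 km².

44600 km²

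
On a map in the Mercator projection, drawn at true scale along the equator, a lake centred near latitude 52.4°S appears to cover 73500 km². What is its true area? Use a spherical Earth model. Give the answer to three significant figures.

The Mercator projection is conformal; its linear scale factor is the same in every direction and equals sec φ = 1/cos φ.
Areal scale = k² = sec²φ = 1/cos²(52.4°) = 1/0.6101² = 2.686.
True area = apparent / (areal scale) = 73500 / 2.686 ≈ 27400 km².

27400 km²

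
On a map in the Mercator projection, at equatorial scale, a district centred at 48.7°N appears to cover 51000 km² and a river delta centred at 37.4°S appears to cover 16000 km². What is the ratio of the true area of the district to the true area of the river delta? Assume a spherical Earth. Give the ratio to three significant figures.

2.20

Mercator's areal exaggeration is sec²φ; hence true area = (apparent area) · cos²φ.
True area of district: 51000 × cos²(48.7°) = 51000 × 0.4356 = 22220 km².
True area of river delta: 16000 × cos²(37.4°) = 16000 × 0.6311 = 10100 km².
Ratio = 22220 / 10100 ≈ 2.20.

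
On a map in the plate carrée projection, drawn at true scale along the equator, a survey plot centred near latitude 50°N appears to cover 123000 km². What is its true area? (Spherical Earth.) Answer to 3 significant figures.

79100 km²

Plate carrée maps x = Rλ, y = Rφ. The meridian scale is h = 1 and the parallel scale is k = 1/cos φ = sec φ.
Areal scale = h·k = 1 × sec φ; at 50°, h = 1.000, k = 1.556, so h·k = 1.556.
True area = apparent / (areal scale) = 123000 / 1.556 ≈ 79100 km².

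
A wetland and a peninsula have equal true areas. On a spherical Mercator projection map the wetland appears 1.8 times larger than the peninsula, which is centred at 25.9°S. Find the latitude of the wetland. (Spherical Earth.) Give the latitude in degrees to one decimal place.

On Mercator, (apparent₁)/(apparent₂) = sec²φ₁ / sec²φ₂ when true areas are equal.
cos²φ₂ / cos²φ₁ = 1.8  ⇒  cos φ₁ = cos 25.9° / √1.8 = 0.8996/1.342 = 0.6705.
φ₁ = arccos(0.6705) ≈ 47.9°.

47.9°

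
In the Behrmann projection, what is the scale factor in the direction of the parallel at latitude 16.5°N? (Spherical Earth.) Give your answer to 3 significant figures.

Behrmann is a cylindrical equal-area projection with standard parallels at ±30°. A cylindrical equal-area projection with standard parallel φ₀ has meridian scale h = cos φ / cos φ₀ and parallel scale k = cos φ₀ / cos φ (so areas are preserved, h·k = 1).
k = cos 30° / cos 16.5° = 0.8660/0.9588 = 0.9032.

0.903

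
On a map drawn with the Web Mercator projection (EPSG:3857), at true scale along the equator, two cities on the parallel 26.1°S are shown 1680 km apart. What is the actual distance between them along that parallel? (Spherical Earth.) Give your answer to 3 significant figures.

1510 km

Mercator is conformal, so the point scale is isotropic: h = k = sec φ = 1/cos φ.
Along the parallel at 26.1°, map distances are exaggerated by k = sec 26.1° = 1.114.
True distance = 1680 / 1.114 = 1680 × cos 26.1° ≈ 1510 km.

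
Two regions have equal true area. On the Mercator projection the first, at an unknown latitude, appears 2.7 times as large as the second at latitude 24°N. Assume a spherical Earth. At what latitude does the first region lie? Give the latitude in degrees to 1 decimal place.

Mercator areal scale is sec²φ, so apparent-area ratio = sec²φ₁ / sec²φ₂ = cos²φ₂ / cos²φ₁.
cos²φ₂ / cos²φ₁ = 2.7  ⇒  cos φ₁ = cos 24° / √2.7 = 0.9135/1.643 = 0.5560.
φ₁ = arccos(0.5560) ≈ 56.2°.

56.2°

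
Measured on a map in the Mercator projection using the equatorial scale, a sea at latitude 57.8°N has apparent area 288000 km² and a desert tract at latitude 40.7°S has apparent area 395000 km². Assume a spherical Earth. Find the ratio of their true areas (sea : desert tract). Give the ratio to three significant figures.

On Mercator the areal scale is sec²φ, so true area = apparent × cos²φ.
True area of sea: 288000 × cos²(57.8°) = 288000 × 0.2840 = 81780 km².
True area of desert tract: 395000 × cos²(40.7°) = 395000 × 0.5748 = 227000 km².
Ratio = 81780 / 227000 ≈ 0.360.

0.360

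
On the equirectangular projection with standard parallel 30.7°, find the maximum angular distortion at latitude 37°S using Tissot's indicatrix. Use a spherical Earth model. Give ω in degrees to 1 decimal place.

4.2°

With standard parallel φ₀ = 30.7°, the equirectangular projection gives x = Rλ cos φ₀, y = Rφ, so h = 1 and k = cos 30.7° / cos φ.
At 37°: h = 1.000, k = 1.077; principal scales a = 1.077, b = 1.000.
sin(ω/2) = (a − b)/(a + b) = 0.07665/2.077 = 0.03691, so ω = 2 arcsin(0.03691) ≈ 4.2°.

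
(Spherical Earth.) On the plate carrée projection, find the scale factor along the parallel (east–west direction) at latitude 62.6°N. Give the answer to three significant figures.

2.17

For the equirectangular projection with φ₀ = 0 (plate carrée), h = 1 along meridians and k = sec φ along parallels.
k = 1/cos 62.6° = 1/0.4602 = 2.173.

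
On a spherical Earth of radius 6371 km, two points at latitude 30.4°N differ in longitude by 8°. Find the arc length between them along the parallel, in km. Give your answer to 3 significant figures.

767 km

Arc length along a parallel = R cos φ · Δλ (with Δλ in radians).
= 6371 × cos 30.4° × (8° × π/180) = 6371 × 0.8625 × 0.1396 ≈ 767 km.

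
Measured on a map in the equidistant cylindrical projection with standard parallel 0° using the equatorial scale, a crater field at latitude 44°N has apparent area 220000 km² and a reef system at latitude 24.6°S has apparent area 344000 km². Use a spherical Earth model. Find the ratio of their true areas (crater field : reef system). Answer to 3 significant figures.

Plate carrée has h = 1 and k = sec φ, giving areal scale sec φ; true area = (apparent area) · cos φ.
True area of crater field: 220000 × cos(44°) = 220000 × 0.7193 = 158300 km².
True area of reef system: 344000 × cos(24.6°) = 344000 × 0.9092 = 312800 km².
Ratio = 158300 / 312800 ≈ 0.506.

0.506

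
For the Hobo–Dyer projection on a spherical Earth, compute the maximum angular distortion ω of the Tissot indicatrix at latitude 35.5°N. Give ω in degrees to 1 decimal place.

Hobo–Dyer is a cylindrical equal-area projection with standard parallels at ±37.5°. A cylindrical equal-area projection with standard parallel φ₀ has meridian scale h = cos φ / cos φ₀ and parallel scale k = cos φ₀ / cos φ (so areas are preserved, h·k = 1).
At 35.5°: h = 1.026, k = 0.9745; principal scales a = 1.026, b = 0.9745.
sin(ω/2) = (a − b)/(a + b) = 0.05167/2.001 = 0.02583, so ω = 2 arcsin(0.02583) ≈ 3.0°.

3.0°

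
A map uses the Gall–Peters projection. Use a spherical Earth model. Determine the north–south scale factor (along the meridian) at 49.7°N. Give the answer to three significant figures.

0.915

The Gall–Peters projection is cylindrical equal-area with φ₀ = 45°. Cylindrical equal-area (φ₀ = 45°): h = cos φ / cos 45° along meridians, k = cos 45° / cos φ along parallels; h·k = 1.
h = cos 49.7° / cos 45° = 0.6468/0.7071 = 0.9147.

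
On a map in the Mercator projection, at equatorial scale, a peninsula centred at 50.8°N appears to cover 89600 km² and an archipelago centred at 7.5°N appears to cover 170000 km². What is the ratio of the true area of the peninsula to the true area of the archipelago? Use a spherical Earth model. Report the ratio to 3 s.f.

Since Mercator area scale is 1/cos²φ, the true area equals the apparent area multiplied by cos²φ.
True area of peninsula: 89600 × cos²(50.8°) = 89600 × 0.3995 = 35790 km².
True area of archipelago: 170000 × cos²(7.5°) = 170000 × 0.9830 = 167100 km².
Ratio = 35790 / 167100 ≈ 0.214.

0.214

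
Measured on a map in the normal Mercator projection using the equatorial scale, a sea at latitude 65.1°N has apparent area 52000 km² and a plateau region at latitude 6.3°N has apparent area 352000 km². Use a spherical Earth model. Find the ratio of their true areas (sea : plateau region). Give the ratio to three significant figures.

0.0265

On Mercator the areal scale is sec²φ, so true area = apparent × cos²φ.
True area of sea: 52000 × cos²(65.1°) = 52000 × 0.1773 = 9218 km².
True area of plateau region: 352000 × cos²(6.3°) = 352000 × 0.9880 = 347800 km².
Ratio = 9218 / 347800 ≈ 0.0265.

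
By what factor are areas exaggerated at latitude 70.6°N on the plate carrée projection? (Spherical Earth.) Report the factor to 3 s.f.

3.01

For the equirectangular projection with φ₀ = 0 (plate carrée), h = 1 along meridians and k = sec φ along parallels.
Areal scale = h·k = 1 × sec φ; at 70.6°, h = 1.000, k = 3.011, so h·k = 3.011.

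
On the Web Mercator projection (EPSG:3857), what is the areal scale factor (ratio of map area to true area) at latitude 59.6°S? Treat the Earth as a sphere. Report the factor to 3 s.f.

3.91

The Mercator projection is conformal; its linear scale factor is the same in every direction and equals sec φ = 1/cos φ.
Areal scale = k² = sec²φ = 1/cos²(59.6°) = 1/0.5060² = 3.905.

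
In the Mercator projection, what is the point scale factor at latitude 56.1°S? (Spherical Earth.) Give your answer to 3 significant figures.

Mercator is conformal, so the point scale is isotropic: h = k = sec φ = 1/cos φ.
k = 1/cos 56.1° = 1/0.5577 = 1.793.

1.79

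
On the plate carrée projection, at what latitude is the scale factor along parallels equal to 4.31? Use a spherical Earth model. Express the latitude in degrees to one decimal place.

Plate carrée: h = 1, k = sec φ along parallels.
sec φ = 4.31  ⇒  cos φ = 0.2320  ⇒  φ ≈ 76.6°.

76.6°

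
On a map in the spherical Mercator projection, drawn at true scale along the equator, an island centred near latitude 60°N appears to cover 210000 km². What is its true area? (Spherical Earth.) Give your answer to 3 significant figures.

Mercator is conformal, so the point scale is isotropic: h = k = sec φ = 1/cos φ.
Areal scale = k² = sec²φ = 1/cos²(60°) = 1/0.5000² = 4.000.
True area = apparent / (areal scale) = 210000 / 4.000 ≈ 52500 km².

52500 km²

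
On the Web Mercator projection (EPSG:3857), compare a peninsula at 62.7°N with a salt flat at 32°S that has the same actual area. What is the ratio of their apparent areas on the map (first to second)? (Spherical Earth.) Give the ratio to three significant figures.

3.42

On Mercator, area is exaggerated by sec²φ = 1/cos²φ.
At 62.7°: sec²(62.7°) = 1/0.4586² = 4.754.
At 32°: sec²(32°) = 1/0.8480² = 1.390.
Ratio = 4.754/1.390 = cos²(32°)/cos²(62.7°) ≈ 3.42.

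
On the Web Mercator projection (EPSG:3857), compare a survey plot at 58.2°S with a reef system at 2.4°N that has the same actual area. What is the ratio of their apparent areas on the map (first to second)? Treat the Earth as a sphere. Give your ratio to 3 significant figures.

3.59

On Mercator, area is exaggerated by sec²φ = 1/cos²φ.
At 58.2°: sec²(58.2°) = 1/0.5270² = 3.601.
At 2.4°: sec²(2.4°) = 1/0.9991² = 1.002.
Ratio = 3.601/1.002 = cos²(2.4°)/cos²(58.2°) ≈ 3.59.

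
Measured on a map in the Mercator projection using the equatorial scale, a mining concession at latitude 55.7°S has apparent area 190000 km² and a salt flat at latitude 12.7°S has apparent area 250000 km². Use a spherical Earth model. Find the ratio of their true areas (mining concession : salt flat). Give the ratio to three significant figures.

0.254

Mercator's areal exaggeration is sec²φ; hence true area = (apparent area) · cos²φ.
True area of mining concession: 190000 × cos²(55.7°) = 190000 × 0.3176 = 60340 km².
True area of salt flat: 250000 × cos²(12.7°) = 250000 × 0.9517 = 237900 km².
Ratio = 60340 / 237900 ≈ 0.254.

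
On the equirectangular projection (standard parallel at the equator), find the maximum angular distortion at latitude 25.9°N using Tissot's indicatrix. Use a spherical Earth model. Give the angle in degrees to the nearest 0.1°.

Plate carrée maps x = Rλ, y = Rφ. The meridian scale is h = 1 and the parallel scale is k = 1/cos φ = sec φ.
At 25.9°: h = 1.000, k = 1.112; principal scales a = 1.112, b = 1.000.
sin(ω/2) = (a − b)/(a + b) = 0.1117/2.112 = 0.05288, so ω = 2 arcsin(0.05288) ≈ 6.1°.

6.1°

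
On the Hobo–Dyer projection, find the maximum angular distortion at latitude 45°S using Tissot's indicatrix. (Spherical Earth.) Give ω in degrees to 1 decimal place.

13.2°

Hobo–Dyer is a cylindrical equal-area projection with standard parallels at ±37.5°. For cylindrical equal-area with standard parallel φ₀, h = cos φ / cos φ₀ and k = cos φ₀ / cos φ, so h·k = 1.
At 45°: h = 0.8913, k = 1.122; principal scales a = 1.122, b = 0.8913.
sin(ω/2) = (a − b)/(a + b) = 0.2307/2.013 = 0.1146, so ω = 2 arcsin(0.1146) ≈ 13.2°.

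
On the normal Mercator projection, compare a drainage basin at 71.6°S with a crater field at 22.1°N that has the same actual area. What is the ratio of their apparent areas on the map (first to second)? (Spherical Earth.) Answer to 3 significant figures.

On Mercator, area is exaggerated by sec²φ = 1/cos²φ.
At 71.6°: sec²(71.6°) = 1/0.3156² = 10.04.
At 22.1°: sec²(22.1°) = 1/0.9265² = 1.165.
Ratio = 10.04/1.165 = cos²(22.1°)/cos²(71.6°) ≈ 8.62.

8.62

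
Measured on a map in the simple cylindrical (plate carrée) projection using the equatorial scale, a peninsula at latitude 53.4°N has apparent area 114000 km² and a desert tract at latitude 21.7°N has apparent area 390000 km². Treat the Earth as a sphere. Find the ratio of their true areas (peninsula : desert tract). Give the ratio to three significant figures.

On the plate carrée, areal scale = h·k = 1 × sec φ, so true area = apparent × cos φ.
True area of peninsula: 114000 × cos(53.4°) = 114000 × 0.5962 = 67970 km².
True area of desert tract: 390000 × cos(21.7°) = 390000 × 0.9291 = 362400 km².
Ratio = 67970 / 362400 ≈ 0.188.

0.188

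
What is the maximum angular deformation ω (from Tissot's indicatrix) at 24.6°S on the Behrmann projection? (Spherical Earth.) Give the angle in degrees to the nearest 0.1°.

5.6°

Behrmann is a cylindrical equal-area projection with standard parallels at ±30°. A cylindrical equal-area projection with standard parallel φ₀ has meridian scale h = cos φ / cos φ₀ and parallel scale k = cos φ₀ / cos φ (so areas are preserved, h·k = 1).
At 24.6°: h = 1.050, k = 0.9525; principal scales a = 1.050, b = 0.9525.
sin(ω/2) = (a − b)/(a + b) = 0.09742/2.002 = 0.04865, so ω = 2 arcsin(0.04865) ≈ 5.6°.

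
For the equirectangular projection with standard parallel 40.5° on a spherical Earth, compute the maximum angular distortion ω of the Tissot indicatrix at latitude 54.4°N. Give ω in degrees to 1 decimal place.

In the equirectangular projection with standard parallel φ₀ = 40.5° (x = Rλ cos φ₀, y = Rφ), meridians are true-scale (h = 1) and the parallel scale is k = cos φ₀ / cos φ.
At 54.4°: h = 1.000, k = 1.306; principal scales a = 1.306, b = 1.000.
sin(ω/2) = (a − b)/(a + b) = 0.3063/2.306 = 0.1328, so ω = 2 arcsin(0.1328) ≈ 15.3°.

15.3°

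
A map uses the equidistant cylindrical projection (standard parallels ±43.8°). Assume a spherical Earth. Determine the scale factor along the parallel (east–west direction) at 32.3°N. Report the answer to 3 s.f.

The equidistant cylindrical projection with φ₀ = 43.8° has h = 1 (meridians true) and k = cos φ₀ / cos φ along parallels.
k = cos 43.8° / cos 32.3° = 0.7218/0.8453 = 0.8539.

0.854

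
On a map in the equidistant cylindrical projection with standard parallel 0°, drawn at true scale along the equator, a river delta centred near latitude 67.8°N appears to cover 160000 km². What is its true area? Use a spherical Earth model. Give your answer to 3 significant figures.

For the equirectangular projection with φ₀ = 0 (plate carrée), h = 1 along meridians and k = sec φ along parallels.
Areal scale = h·k = 1 × sec φ; at 67.8°, h = 1.000, k = 2.647, so h·k = 2.647.
True area = apparent / (areal scale) = 160000 / 2.647 ≈ 60500 km².

60500 km²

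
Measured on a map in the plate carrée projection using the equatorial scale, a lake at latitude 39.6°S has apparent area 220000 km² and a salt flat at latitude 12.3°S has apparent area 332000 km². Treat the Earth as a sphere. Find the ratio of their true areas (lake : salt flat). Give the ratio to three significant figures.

0.523

Plate carrée has h = 1 and k = sec φ, giving areal scale sec φ; true area = (apparent area) · cos φ.
True area of lake: 220000 × cos(39.6°) = 220000 × 0.7705 = 169500 km².
True area of salt flat: 332000 × cos(12.3°) = 332000 × 0.9770 = 324400 km².
Ratio = 169500 / 324400 ≈ 0.523.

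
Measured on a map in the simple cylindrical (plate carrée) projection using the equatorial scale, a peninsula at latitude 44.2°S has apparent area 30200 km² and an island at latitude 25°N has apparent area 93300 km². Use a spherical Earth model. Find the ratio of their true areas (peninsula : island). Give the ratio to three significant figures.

Plate carrée has h = 1 and k = sec φ, giving areal scale sec φ; true area = (apparent area) · cos φ.
True area of peninsula: 30200 × cos(44.2°) = 30200 × 0.7169 = 21650 km².
True area of island: 93300 × cos(25°) = 93300 × 0.9063 = 84560 km².
Ratio = 21650 / 84560 ≈ 0.256.

0.256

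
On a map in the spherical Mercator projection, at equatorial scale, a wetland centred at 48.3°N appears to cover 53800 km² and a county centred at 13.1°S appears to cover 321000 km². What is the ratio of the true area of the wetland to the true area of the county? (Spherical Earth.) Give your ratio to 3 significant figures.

On Mercator the areal scale is sec²φ, so true area = apparent × cos²φ.
True area of wetland: 53800 × cos²(48.3°) = 53800 × 0.4425 = 23810 km².
True area of county: 321000 × cos²(13.1°) = 321000 × 0.9486 = 304500 km².
Ratio = 23810 / 304500 ≈ 0.0782.

0.0782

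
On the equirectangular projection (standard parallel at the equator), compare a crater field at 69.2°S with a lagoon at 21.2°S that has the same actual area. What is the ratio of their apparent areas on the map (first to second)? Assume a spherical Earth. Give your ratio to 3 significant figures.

For the equirectangular projection with φ₀ = 0 (plate carrée), h = 1 along meridians and k = sec φ along parallels.
Areal scale at 69.2°: h·k = 1.000 × 2.816 = 2.816.
Areal scale at 21.2°: h·k = 1.000 × 1.073 = 1.073.
Ratio = 2.816/1.073 ≈ 2.63.

2.63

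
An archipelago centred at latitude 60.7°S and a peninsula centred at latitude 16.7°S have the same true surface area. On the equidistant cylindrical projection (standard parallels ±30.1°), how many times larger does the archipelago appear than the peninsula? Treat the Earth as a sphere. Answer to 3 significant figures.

1.96

In the equirectangular projection with standard parallel φ₀ = 30.1° (x = Rλ cos φ₀, y = Rφ), meridians are true-scale (h = 1) and the parallel scale is k = cos φ₀ / cos φ.
Areal scale at 60.7°: h·k = 1.000 × 1.768 = 1.768.
Areal scale at 16.7°: h·k = 1.000 × 0.9032 = 0.9032.
Ratio = 1.768/0.9032 ≈ 1.96.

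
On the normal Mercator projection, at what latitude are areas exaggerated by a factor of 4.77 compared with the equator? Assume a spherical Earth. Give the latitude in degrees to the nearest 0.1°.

Mercator areal scale is sec²φ.
sec²φ = 4.77  ⇒  cos²φ = 0.2096  ⇒  cos φ = 0.4579.
φ = arccos(0.4579) ≈ 62.8°.

62.8°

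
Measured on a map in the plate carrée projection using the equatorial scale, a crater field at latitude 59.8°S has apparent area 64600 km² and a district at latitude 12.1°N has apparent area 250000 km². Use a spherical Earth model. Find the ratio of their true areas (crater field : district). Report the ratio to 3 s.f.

Plate carrée has h = 1 and k = sec φ, giving areal scale sec φ; true area = (apparent area) · cos φ.
True area of crater field: 64600 × cos(59.8°) = 64600 × 0.5030 = 32500 km².
True area of district: 250000 × cos(12.1°) = 250000 × 0.9778 = 244400 km².
Ratio = 32500 / 244400 ≈ 0.133.

0.133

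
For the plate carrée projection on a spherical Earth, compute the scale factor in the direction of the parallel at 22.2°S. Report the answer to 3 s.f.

1.08

In the plate carrée (x = Rλ, y = Rφ), meridians are true-scale (h = 1) and parallels are stretched by k = sec φ.
k = 1/cos 22.2° = 1/0.9259 = 1.080.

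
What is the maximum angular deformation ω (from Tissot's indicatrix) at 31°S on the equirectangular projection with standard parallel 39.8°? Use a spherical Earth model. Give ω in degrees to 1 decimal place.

6.3°

With standard parallel φ₀ = 39.8°, the equirectangular projection gives x = Rλ cos φ₀, y = Rφ, so h = 1 and k = cos 39.8° / cos φ.
At 31°: h = 1.000, k = 0.8963; principal scales a = 1.000, b = 0.8963.
sin(ω/2) = (a − b)/(a + b) = 0.1037/1.896 = 0.05468, so ω = 2 arcsin(0.05468) ≈ 6.3°.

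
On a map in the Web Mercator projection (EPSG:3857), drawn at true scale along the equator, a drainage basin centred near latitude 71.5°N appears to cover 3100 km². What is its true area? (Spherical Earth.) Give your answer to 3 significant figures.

312 km²

The Mercator projection is conformal; its linear scale factor is the same in every direction and equals sec φ = 1/cos φ.
Areal scale = k² = sec²φ = 1/cos²(71.5°) = 1/0.3173² = 9.932.
True area = apparent / (areal scale) = 3100 / 9.932 ≈ 312 km².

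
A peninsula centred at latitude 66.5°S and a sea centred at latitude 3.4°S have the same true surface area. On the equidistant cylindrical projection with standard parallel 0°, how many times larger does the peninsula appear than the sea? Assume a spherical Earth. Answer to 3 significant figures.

Plate carrée maps x = Rλ, y = Rφ. The meridian scale is h = 1 and the parallel scale is k = 1/cos φ = sec φ.
Areal scale at 66.5°: h·k = 1.000 × 2.508 = 2.508.
Areal scale at 3.4°: h·k = 1.000 × 1.002 = 1.002.
Ratio = 2.508/1.002 ≈ 2.50.

2.50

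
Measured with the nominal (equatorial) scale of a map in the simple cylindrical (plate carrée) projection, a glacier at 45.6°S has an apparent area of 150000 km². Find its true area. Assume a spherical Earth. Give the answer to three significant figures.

For the equirectangular projection with φ₀ = 0 (plate carrée), h = 1 along meridians and k = sec φ along parallels.
Areal scale = h·k = 1 × sec φ; at 45.6°, h = 1.000, k = 1.429, so h·k = 1.429.
True area = apparent / (areal scale) = 150000 / 1.429 ≈ 105000 km².

105000 km²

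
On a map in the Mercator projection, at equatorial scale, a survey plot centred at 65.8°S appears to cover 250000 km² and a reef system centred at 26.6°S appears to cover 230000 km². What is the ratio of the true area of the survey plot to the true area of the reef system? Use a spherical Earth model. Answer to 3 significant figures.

0.228

Mercator's areal exaggeration is sec²φ; hence true area = (apparent area) · cos²φ.
True area of survey plot: 250000 × cos²(65.8°) = 250000 × 0.1680 = 42010 km².
True area of reef system: 230000 × cos²(26.6°) = 230000 × 0.7995 = 183900 km².
Ratio = 42010 / 183900 ≈ 0.228.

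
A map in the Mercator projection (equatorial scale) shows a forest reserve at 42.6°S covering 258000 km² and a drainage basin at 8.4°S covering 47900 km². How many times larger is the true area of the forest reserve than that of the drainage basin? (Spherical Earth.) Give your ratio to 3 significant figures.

On Mercator the areal scale is sec²φ, so true area = apparent × cos²φ.
True area of forest reserve: 258000 × cos²(42.6°) = 258000 × 0.5418 = 139800 km².
True area of drainage basin: 47900 × cos²(8.4°) = 47900 × 0.9787 = 46880 km².
Ratio = 139800 / 46880 ≈ 2.98.

2.98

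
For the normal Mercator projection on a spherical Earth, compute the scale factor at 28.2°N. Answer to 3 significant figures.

1.13

Mercator is conformal, so the point scale is isotropic: h = k = sec φ = 1/cos φ.
k = 1/cos 28.2° = 1/0.8813 = 1.135.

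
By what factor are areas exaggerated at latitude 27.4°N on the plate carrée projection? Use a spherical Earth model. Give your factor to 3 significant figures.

Plate carrée maps x = Rλ, y = Rφ. The meridian scale is h = 1 and the parallel scale is k = 1/cos φ = sec φ.
Areal scale = h·k = 1 × sec φ; at 27.4°, h = 1.000, k = 1.126, so h·k = 1.126.

1.13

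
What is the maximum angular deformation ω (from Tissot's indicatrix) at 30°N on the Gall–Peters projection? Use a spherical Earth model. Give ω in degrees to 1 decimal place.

Gall–Peters is a cylindrical equal-area projection with standard parallels at ±45°. A cylindrical equal-area projection with standard parallel φ₀ has meridian scale h = cos φ / cos φ₀ and parallel scale k = cos φ₀ / cos φ (so areas are preserved, h·k = 1).
At 30°: h = 1.225, k = 0.8165; principal scales a = 1.225, b = 0.8165.
sin(ω/2) = (a − b)/(a + b) = 0.4082/2.041 = 0.2000, so ω = 2 arcsin(0.2000) ≈ 23.1°.

23.1°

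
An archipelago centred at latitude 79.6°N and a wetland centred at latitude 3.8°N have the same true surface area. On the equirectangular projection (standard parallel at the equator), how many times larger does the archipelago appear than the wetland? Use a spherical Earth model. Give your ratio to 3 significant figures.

5.53

For the equirectangular projection with φ₀ = 0 (plate carrée), h = 1 along meridians and k = sec φ along parallels.
Areal scale at 79.6°: h·k = 1.000 × 5.540 = 5.540.
Areal scale at 3.8°: h·k = 1.000 × 1.002 = 1.002.
Ratio = 5.540/1.002 ≈ 5.53.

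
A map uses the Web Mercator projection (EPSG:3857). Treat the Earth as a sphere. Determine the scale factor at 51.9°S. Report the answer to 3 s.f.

1.62

Mercator is conformal, so the point scale is isotropic: h = k = sec φ = 1/cos φ.
k = 1/cos 51.9° = 1/0.6170 = 1.621.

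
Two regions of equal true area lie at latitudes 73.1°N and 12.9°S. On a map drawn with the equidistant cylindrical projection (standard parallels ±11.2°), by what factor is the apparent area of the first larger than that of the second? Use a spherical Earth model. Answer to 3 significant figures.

3.35

With standard parallel φ₀ = 11.2°, the equirectangular projection gives x = Rλ cos φ₀, y = Rφ, so h = 1 and k = cos 11.2° / cos φ.
Areal scale at 73.1°: h·k = 1.000 × 3.374 = 3.374.
Areal scale at 12.9°: h·k = 1.000 × 1.006 = 1.006.
Ratio = 3.374/1.006 ≈ 3.35.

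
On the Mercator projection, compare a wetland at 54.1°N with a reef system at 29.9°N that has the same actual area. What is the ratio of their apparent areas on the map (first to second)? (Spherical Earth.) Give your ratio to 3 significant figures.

2.19

Mercator is conformal with k = sec φ, so areal scale = k² = sec²φ.
At 54.1°: sec²(54.1°) = 1/0.5864² = 2.908.
At 29.9°: sec²(29.9°) = 1/0.8669² = 1.331.
Ratio = 2.908/1.331 = cos²(29.9°)/cos²(54.1°) ≈ 2.19.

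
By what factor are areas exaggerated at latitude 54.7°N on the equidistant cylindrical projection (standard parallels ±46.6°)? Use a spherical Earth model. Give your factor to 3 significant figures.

1.19

In the equirectangular projection with standard parallel φ₀ = 46.6° (x = Rλ cos φ₀, y = Rφ), meridians are true-scale (h = 1) and the parallel scale is k = cos φ₀ / cos φ.
Areal scale = h·k = 1 × cos φ₀ / cos φ; at 54.7°, h = 1.000, k = 1.189, so h·k = 1.189.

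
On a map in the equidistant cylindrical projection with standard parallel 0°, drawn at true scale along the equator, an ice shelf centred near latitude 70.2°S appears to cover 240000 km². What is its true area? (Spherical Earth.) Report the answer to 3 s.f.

For the equirectangular projection with φ₀ = 0 (plate carrée), h = 1 along meridians and k = sec φ along parallels.
Areal scale = h·k = 1 × sec φ; at 70.2°, h = 1.000, k = 2.952, so h·k = 2.952.
True area = apparent / (areal scale) = 240000 / 2.952 ≈ 81300 km².

81300 km²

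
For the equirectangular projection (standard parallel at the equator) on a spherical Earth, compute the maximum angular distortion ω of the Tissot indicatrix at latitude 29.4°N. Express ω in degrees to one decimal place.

For the equirectangular projection with φ₀ = 0 (plate carrée), h = 1 along meridians and k = sec φ along parallels.
At 29.4°: h = 1.000, k = 1.148; principal scales a = 1.148, b = 1.000.
sin(ω/2) = (a − b)/(a + b) = 0.1478/2.148 = 0.06882, so ω = 2 arcsin(0.06882) ≈ 7.9°.

7.9°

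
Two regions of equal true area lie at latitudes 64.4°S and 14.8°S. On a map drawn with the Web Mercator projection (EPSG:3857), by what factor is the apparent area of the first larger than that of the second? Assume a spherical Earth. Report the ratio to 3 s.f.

On Mercator, area is exaggerated by sec²φ = 1/cos²φ.
At 64.4°: sec²(64.4°) = 1/0.4321² = 5.356.
At 14.8°: sec²(14.8°) = 1/0.9668² = 1.070.
Ratio = 5.356/1.070 = cos²(14.8°)/cos²(64.4°) ≈ 5.01.

5.01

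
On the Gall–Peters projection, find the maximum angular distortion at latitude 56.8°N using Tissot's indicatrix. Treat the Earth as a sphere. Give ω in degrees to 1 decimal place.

The Gall–Peters projection is cylindrical equal-area with φ₀ = 45°. A cylindrical equal-area projection with standard parallel φ₀ has meridian scale h = cos φ / cos φ₀ and parallel scale k = cos φ₀ / cos φ (so areas are preserved, h·k = 1).
At 56.8°: h = 0.7744, k = 1.291; principal scales a = 1.291, b = 0.7744.
sin(ω/2) = (a − b)/(a + b) = 0.5170/2.066 = 0.2503, so ω = 2 arcsin(0.2503) ≈ 29.0°.

29.0°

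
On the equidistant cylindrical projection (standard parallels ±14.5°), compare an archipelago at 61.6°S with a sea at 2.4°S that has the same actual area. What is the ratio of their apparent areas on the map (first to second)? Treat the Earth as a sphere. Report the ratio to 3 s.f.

With standard parallel φ₀ = 14.5°, the equirectangular projection gives x = Rλ cos φ₀, y = Rφ, so h = 1 and k = cos 14.5° / cos φ.
Areal scale at 61.6°: h·k = 1.000 × 2.036 = 2.036.
Areal scale at 2.4°: h·k = 1.000 × 0.9690 = 0.9690.
Ratio = 2.036/0.9690 ≈ 2.10.

2.10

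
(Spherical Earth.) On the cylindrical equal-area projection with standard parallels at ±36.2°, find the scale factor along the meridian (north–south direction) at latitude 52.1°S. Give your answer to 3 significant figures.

For cylindrical equal-area with standard parallel φ₀, h = cos φ / cos φ₀ and k = cos φ₀ / cos φ, so h·k = 1.
h = cos 52.1° / cos 36.2° = 0.6143/0.8070 = 0.7612.

0.761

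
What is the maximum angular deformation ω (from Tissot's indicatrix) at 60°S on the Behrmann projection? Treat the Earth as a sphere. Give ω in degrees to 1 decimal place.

60.0°

Behrmann is a cylindrical equal-area projection with standard parallels at ±30°. Cylindrical equal-area (φ₀ = 30°): h = cos φ / cos 30° along meridians, k = cos 30° / cos φ along parallels; h·k = 1.
At 60°: h = 0.5774, k = 1.732; principal scales a = 1.732, b = 0.5774.
sin(ω/2) = (a − b)/(a + b) = 1.155/2.309 = 0.5000, so ω = 2 arcsin(0.5000) ≈ 60.0°.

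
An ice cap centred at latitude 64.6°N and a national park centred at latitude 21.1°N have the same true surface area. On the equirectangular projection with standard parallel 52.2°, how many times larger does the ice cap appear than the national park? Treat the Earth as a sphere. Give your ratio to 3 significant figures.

2.18

With standard parallel φ₀ = 52.2°, the equirectangular projection gives x = Rλ cos φ₀, y = Rφ, so h = 1 and k = cos 52.2° / cos φ.
Areal scale at 64.6°: h·k = 1.000 × 1.429 = 1.429.
Areal scale at 21.1°: h·k = 1.000 × 0.6570 = 0.6570.
Ratio = 1.429/0.6570 ≈ 2.18.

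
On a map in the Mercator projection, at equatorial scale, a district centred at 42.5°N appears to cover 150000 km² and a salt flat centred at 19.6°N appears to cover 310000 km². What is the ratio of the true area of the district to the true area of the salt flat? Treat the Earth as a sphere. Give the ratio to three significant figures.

On Mercator the areal scale is sec²φ, so true area = apparent × cos²φ.
True area of district: 150000 × cos²(42.5°) = 150000 × 0.5436 = 81540 km².
True area of salt flat: 310000 × cos²(19.6°) = 310000 × 0.8875 = 275100 km².
Ratio = 81540 / 275100 ≈ 0.296.

0.296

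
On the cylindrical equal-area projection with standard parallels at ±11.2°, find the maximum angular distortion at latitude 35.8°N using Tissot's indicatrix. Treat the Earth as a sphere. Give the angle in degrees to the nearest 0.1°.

Cylindrical equal-area (φ₀ = 11.2°): h = cos φ / cos 11.2° along meridians, k = cos 11.2° / cos φ along parallels; h·k = 1.
At 35.8°: h = 0.8268, k = 1.209; principal scales a = 1.209, b = 0.8268.
sin(ω/2) = (a − b)/(a + b) = 0.3827/2.036 = 0.1879, so ω = 2 arcsin(0.1879) ≈ 21.7°.

21.7°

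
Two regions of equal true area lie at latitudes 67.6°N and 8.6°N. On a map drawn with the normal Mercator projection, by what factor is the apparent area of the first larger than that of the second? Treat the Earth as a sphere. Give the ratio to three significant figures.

On Mercator, area is exaggerated by sec²φ = 1/cos²φ.
At 67.6°: sec²(67.6°) = 1/0.3811² = 6.886.
At 8.6°: sec²(8.6°) = 1/0.9888² = 1.023.
Ratio = 6.886/1.023 = cos²(8.6°)/cos²(67.6°) ≈ 6.73.

6.73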